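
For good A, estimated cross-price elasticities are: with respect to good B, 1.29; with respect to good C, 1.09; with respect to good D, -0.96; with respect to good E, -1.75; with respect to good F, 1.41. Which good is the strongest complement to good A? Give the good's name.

Complements have ε < 0. The most negative value is -1.75 (good E).

good E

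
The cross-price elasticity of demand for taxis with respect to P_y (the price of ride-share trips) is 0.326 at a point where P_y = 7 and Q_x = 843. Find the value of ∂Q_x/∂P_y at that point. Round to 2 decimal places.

39.26

ε = (∂Q_x/∂P_y)·(P_y/Q_x) ⇒ ∂Q_x/∂P_y = ε·Q_x/P_y = 0.326 × 843/7 ≈ 39.26.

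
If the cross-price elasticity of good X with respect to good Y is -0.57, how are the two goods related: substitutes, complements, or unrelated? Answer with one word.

complements

ε = -0.57 < 0, so a higher price of good Y lowers demand for good X: complements.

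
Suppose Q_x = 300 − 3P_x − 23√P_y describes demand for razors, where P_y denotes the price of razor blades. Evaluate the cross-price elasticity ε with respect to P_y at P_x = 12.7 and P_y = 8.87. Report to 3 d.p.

-0.177

At P_x = 12.7 and P_y = 8.87: Q_x = 193.400.
∂Q_x/∂P_y = -23/(2√P_y) = -23/(2√8.87) = -3.8613.
ε = (∂Q_x/∂P_y)(P_y/Q_x) = -3.8613 × (8.87/193.400) ≈ -0.177.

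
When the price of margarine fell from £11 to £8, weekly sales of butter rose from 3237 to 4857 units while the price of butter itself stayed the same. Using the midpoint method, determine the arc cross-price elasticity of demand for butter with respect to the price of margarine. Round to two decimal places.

-1.27

ΔQ_A = 4857 − 3237 = 1620; ΔP_B = 8 − 11 = -3.
Midpoints: Q̄_A = 4047.0, P̄_B = 9.50.
ε = (ΔQ_A/Q̄_A)/(ΔP_B/P̄_B) = (1620/4047.0)/(-3/9.50) ≈ -1.27.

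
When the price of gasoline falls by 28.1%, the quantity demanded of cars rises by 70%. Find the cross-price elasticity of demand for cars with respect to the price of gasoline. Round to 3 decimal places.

ε = (%ΔQ of cars) / (%ΔP of gasoline) = (70%) / (-28.1%) ≈ -2.491.

-2.491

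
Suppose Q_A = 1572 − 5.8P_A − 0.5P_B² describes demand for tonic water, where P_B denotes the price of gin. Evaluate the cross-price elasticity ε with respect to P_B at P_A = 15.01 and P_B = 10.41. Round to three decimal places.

At P_A = 15.01 and P_B = 10.41: Q_A = 1430.758.
∂Q_A/∂P_B = -1P_B = -1(10.41) = -10.4100.
ε = (∂Q_A/∂P_B)(P_B/Q_A) = -10.4100 × (10.41/1430.758) ≈ -0.076.
ε < 0: complements.

-0.076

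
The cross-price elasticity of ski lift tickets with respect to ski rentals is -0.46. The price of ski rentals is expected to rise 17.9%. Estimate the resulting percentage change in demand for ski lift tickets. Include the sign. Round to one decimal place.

%ΔQ ≈ ε × %ΔP of ski rentals = -0.46 × (17.9%) = -8.2%.

-8.2%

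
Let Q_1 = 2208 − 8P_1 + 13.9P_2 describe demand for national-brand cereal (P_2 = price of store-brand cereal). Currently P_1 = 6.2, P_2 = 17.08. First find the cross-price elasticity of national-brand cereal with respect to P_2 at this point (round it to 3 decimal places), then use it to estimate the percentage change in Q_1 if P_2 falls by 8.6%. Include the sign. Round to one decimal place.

-0.9%

At P_1 = 6.2, P_2 = 17.08: Q_1 = 2395.812.
∂Q_1/∂P_2 = 13.9.
ε = (∂Q_1/∂P_2)(P_2/Q_1) = 13.9000 × 17.08/2395.812 ≈ 0.099.
%ΔQ_1 ≈ ε × %ΔP_2 = 0.099 × (-8.6%) = -0.9%.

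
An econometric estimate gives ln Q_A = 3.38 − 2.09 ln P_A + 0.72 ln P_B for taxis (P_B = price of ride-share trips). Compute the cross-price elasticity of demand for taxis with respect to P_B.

In a log-linear (constant-elasticity) demand function, the coefficient on ln P_B is the cross-price elasticity.
ε = 0.72. Positive, so taxis and ride-share trips are substitutes.

0.72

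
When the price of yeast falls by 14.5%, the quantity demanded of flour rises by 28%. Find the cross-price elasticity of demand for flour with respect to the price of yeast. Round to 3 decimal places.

ε = (%ΔQ of flour) / (%ΔP of yeast) = (28%) / (-14.5%) ≈ -1.931.

-1.931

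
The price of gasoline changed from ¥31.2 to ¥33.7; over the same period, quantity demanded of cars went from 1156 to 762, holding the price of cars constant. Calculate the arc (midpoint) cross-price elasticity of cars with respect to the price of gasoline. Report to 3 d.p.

ΔQ_A = 762 − 1156 = -394; ΔP_B = 33.7 − 31.2 = 2.5.
Midpoints: Q̄_A = 959.0, P̄_B = 32.45.
ε = (ΔQ_A/Q̄_A)/(ΔP_B/P̄_B) = (-394/959.0)/(2.5/32.45) ≈ -5.333.

-5.333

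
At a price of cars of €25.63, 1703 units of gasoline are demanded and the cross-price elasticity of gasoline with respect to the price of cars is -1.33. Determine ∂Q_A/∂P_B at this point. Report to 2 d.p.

-88.37

ε = (∂Q_A/∂P_B)·(P_B/Q_A) ⇒ ∂Q_A/∂P_B = ε·Q_A/P_B = -1.33 × 1703/25.63 ≈ -88.37.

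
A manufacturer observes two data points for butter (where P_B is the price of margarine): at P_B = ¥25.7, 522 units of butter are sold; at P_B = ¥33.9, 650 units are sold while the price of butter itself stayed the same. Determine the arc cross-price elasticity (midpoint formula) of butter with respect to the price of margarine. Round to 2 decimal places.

ΔQ_A = 650 − 522 = 128; ΔP_B = 33.9 − 25.7 = 8.2.
Midpoints: Q̄_A = 586.0, P̄_B = 29.80.
ε = (ΔQ_A/Q̄_A)/(ΔP_B/P̄_B) = (128/586.0)/(8.2/29.80) ≈ 0.79.
ε > 0: butter and margarine are substitutes.

0.79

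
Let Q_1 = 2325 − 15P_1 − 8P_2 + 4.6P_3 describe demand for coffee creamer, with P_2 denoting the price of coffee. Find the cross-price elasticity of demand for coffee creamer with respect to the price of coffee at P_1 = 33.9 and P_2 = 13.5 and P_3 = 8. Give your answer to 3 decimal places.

At P_1 = 33.9 and P_2 = 13.5 and P_3 = 8: Q_1 = 1745.3.
∂Q_1/∂P_2 = -8.
ε = (∂Q_1/∂P_2)(P_2/Q_1) = -8 × (13.5/1745.3) ≈ -0.062.

-0.062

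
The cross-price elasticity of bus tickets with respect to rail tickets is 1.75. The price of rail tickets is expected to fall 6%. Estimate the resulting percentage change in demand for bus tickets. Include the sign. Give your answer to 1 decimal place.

-10.5%

%ΔQ ≈ ε × %ΔP of rail tickets = 1.75 × (-6%) = -10.5%.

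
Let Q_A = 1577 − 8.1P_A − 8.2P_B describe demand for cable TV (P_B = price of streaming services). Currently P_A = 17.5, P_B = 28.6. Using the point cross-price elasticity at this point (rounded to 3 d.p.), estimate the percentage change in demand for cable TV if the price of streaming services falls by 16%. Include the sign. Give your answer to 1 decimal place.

3.1%

At P_A = 17.5, P_B = 28.6: Q_A = 1200.73.
∂Q_A/∂P_B = -8.2.
ε = (∂Q_A/∂P_B)(P_B/Q_A) = -8.2000 × 28.6/1200.73 ≈ -0.195.
%ΔQ_A ≈ ε × %ΔP_B = -0.195 × (-16%) = 3.1%.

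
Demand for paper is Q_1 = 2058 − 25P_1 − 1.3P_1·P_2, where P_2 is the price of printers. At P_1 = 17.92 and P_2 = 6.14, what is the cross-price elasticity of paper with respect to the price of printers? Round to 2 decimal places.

-0.10

At P_1 = 17.92 and P_2 = 6.14: Q_1 = 1466.963.
∂Q_1/∂P_2 = -1.3P_1 = -1.3(17.92) = -23.2960.
ε = (∂Q_1/∂P_2)(P_2/Q_1) = -23.2960 × (6.14/1466.963) ≈ -0.10.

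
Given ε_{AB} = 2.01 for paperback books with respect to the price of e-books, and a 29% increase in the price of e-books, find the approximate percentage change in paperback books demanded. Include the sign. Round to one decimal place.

58.3%

%ΔQ ≈ ε × %ΔP of e-books = 2.01 × (29%) = 58.3%.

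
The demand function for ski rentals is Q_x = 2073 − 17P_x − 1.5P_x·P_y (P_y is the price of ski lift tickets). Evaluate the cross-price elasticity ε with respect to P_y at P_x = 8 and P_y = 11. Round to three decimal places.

-0.073

At P_x = 8 and P_y = 11: Q_x = 1805.
∂Q_x/∂P_y = -1.5P_x = -1.5(8) = -12.0000.
ε = (∂Q_x/∂P_y)(P_y/Q_x) = -12.0000 × (11/1805) ≈ -0.073.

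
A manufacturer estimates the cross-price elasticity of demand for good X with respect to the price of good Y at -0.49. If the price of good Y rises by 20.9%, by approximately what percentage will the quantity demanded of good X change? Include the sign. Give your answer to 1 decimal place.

-10.2%

%ΔQ ≈ ε × %ΔP of good Y = -0.49 × (20.9%) = -10.2%.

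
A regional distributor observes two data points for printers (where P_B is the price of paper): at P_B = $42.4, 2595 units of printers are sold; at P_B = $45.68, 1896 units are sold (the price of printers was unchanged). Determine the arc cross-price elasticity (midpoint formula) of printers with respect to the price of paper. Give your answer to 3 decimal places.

ΔQ_A = 1896 − 2595 = -699; ΔP_B = 45.68 − 42.4 = 3.28.
Midpoints: Q̄_A = 2245.5, P̄_B = 44.04.
ε = (ΔQ_A/Q̄_A)/(ΔP_B/P̄_B) = (-699/2245.5)/(3.28/44.04) ≈ -4.180.

-4.180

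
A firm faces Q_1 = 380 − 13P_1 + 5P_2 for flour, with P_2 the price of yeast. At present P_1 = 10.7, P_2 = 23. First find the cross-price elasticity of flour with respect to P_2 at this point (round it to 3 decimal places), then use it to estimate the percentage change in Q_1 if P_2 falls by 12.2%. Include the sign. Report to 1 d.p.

At P_1 = 10.7, P_2 = 23: Q_1 = 355.9.
∂Q_1/∂P_2 = 5.
ε = (∂Q_1/∂P_2)(P_2/Q_1) = 5.0000 × 23/355.9 ≈ 0.323.
%ΔQ_1 ≈ ε × %ΔP_2 = 0.323 × (-12.2%) = -3.9%.

-3.9%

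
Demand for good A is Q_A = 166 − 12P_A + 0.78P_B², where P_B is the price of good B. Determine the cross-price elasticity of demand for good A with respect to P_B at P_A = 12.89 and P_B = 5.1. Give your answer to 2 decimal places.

At P_A = 12.89 and P_B = 5.1: Q_A = 31.608.
∂Q_A/∂P_B = 1.56P_B = 1.56(5.1) = 7.9560.
ε = (∂Q_A/∂P_B)(P_B/Q_A) = 7.9560 × (5.1/31.608) ≈ 1.28.

1.28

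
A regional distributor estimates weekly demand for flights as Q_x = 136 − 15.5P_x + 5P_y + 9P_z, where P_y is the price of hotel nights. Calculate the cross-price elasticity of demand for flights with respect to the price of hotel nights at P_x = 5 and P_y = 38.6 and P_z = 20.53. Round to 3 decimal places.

0.442

At P_x = 5 and P_y = 38.6 and P_z = 20.53: Q_x = 436.27.
∂Q_x/∂P_y = 5.
ε = (∂Q_x/∂P_y)(P_y/Q_x) = 5 × (38.6/436.27) ≈ 0.442.
Since ε > 0, flights and hotel nights are substitutes.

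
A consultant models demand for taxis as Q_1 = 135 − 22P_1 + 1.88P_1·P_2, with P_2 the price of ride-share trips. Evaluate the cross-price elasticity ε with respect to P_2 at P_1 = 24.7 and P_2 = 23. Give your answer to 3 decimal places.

1.619

At P_1 = 24.7 and P_2 = 23: Q_1 = 659.628.
∂Q_1/∂P_2 = 1.88P_1 = 1.88(24.7) = 46.4360.
ε = (∂Q_1/∂P_2)(P_2/Q_1) = 46.4360 × (23/659.628) ≈ 1.619.
ε > 0: substitutes.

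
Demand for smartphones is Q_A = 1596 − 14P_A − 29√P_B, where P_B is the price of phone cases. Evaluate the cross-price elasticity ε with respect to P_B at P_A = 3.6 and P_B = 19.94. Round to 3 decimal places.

-0.046

At P_A = 3.6 and P_B = 19.94: Q_A = 1416.103.
∂Q_A/∂P_B = -29/(2√P_B) = -29/(2√19.94) = -3.2472.
ε = (∂Q_A/∂P_B)(P_B/Q_A) = -3.2472 × (19.94/1416.103) ≈ -0.046.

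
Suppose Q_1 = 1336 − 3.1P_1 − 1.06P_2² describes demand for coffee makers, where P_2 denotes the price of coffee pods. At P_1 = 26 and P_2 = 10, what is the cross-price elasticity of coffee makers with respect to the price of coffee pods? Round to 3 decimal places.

At P_1 = 26 and P_2 = 10: Q_1 = 1149.4.
∂Q_1/∂P_2 = -2.12P_2 = -2.12(10) = -21.2000.
ε = (∂Q_1/∂P_2)(P_2/Q_1) = -21.2000 × (10/1149.4) ≈ -0.184.

-0.184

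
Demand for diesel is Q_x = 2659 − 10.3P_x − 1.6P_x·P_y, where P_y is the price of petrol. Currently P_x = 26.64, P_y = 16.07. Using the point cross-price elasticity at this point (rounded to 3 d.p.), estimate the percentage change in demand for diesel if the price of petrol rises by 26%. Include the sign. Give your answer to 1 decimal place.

At P_x = 26.64, P_y = 16.07: Q_x = 1699.640.
∂Q_x/∂P_y = -1.6P_x = -42.6240.
ε = (∂Q_x/∂P_y)(P_y/Q_x) = -42.6240 × 16.07/1699.640 ≈ -0.403.
%ΔQ_x ≈ ε × %ΔP_y = -0.403 × (26%) = -10.5%.

-10.5%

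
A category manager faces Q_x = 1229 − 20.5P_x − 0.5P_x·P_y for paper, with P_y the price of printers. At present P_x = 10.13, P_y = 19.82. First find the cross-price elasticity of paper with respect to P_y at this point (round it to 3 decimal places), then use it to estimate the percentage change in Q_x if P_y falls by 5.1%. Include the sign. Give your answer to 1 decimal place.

At P_x = 10.13, P_y = 19.82: Q_x = 920.947.
∂Q_x/∂P_y = -0.5P_x = -5.0650.
ε = (∂Q_x/∂P_y)(P_y/Q_x) = -5.0650 × 19.82/920.947 ≈ -0.109.
%ΔQ_x ≈ ε × %ΔP_y = -0.109 × (-5.1%) = 0.6%.

0.6%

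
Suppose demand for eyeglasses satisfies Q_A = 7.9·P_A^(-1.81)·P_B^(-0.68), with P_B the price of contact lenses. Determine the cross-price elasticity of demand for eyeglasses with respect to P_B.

In a log-linear (constant-elasticity) demand function, the coefficient on the exponent of P_B is the cross-price elasticity.
ε = -0.68. Negative, so eyeglasses and contact lenses are complements.

-0.68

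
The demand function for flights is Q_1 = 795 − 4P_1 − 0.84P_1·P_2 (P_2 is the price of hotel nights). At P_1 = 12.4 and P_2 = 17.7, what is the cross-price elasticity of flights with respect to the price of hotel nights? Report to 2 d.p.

-0.33

At P_1 = 12.4 and P_2 = 17.7: Q_1 = 561.037.
∂Q_1/∂P_2 = -0.84P_1 = -0.84(12.4) = -10.4160.
ε = (∂Q_1/∂P_2)(P_2/Q_1) = -10.4160 × (17.7/561.037) ≈ -0.33.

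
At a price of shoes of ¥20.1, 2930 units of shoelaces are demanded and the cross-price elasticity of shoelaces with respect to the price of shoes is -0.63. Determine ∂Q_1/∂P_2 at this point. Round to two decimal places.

-91.84

ε = (∂Q_1/∂P_2)·(P_2/Q_1) ⇒ ∂Q_1/∂P_2 = ε·Q_1/P_2 = -0.63 × 2930/20.1 ≈ -91.84.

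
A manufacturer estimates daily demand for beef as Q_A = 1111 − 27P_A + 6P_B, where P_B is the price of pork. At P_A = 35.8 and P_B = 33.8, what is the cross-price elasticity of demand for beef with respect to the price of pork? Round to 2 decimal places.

0.58

At P_A = 35.8 and P_B = 33.8: Q_A = 347.2.
∂Q_A/∂P_B = 6.
ε = (∂Q_A/∂P_B)(P_B/Q_A) = 6 × (33.8/347.2) ≈ 0.58.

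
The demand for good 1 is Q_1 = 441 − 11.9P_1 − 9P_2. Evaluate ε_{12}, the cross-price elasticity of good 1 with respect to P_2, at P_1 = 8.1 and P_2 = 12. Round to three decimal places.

At P_1 = 8.1 and P_2 = 12: Q_1 = 236.61.
∂Q_1/∂P_2 = -9.
ε = (∂Q_1/∂P_2)(P_2/Q_1) = -9 × (12/236.61) ≈ -0.456.

-0.456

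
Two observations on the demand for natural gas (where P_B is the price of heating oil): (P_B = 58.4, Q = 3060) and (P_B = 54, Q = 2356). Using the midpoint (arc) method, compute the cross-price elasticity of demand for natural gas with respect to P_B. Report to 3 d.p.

ΔQ_A = 2356 − 3060 = -704; ΔP_B = 54 − 58.4 = -4.4.
Midpoints: Q̄_A = 2708.0, P̄_B = 56.20.
ε = (ΔQ_A/Q̄_A)/(ΔP_B/P̄_B) = (-704/2708.0)/(-4.4/56.20) ≈ 3.321.
ε > 0: natural gas and heating oil are substitutes.

3.321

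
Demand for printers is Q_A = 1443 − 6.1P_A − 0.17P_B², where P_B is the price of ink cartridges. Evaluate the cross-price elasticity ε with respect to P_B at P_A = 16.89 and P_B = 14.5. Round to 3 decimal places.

At P_A = 16.89 and P_B = 14.5: Q_A = 1304.228.
∂Q_A/∂P_B = -0.34P_B = -0.34(14.5) = -4.9300.
ε = (∂Q_A/∂P_B)(P_B/Q_A) = -4.9300 × (14.5/1304.228) ≈ -0.055.

-0.055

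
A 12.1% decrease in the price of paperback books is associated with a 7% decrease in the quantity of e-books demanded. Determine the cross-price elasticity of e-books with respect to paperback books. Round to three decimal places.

ε = (%ΔQ of e-books) / (%ΔP of paperback books) = (-7%) / (-12.1%) ≈ 0.579.

0.579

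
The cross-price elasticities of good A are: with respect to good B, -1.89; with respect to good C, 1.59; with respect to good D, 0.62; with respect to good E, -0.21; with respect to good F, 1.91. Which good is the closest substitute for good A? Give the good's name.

good F

Substitutes have ε > 0. Among the positive values, 1.91 (good F) is largest.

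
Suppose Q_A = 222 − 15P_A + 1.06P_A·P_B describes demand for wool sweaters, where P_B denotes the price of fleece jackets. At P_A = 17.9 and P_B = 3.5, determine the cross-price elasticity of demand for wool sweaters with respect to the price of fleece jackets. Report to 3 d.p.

3.336

At P_A = 17.9 and P_B = 3.5: Q_A = 19.909.
∂Q_A/∂P_B = 1.06P_A = 1.06(17.9) = 18.9740.
ε = (∂Q_A/∂P_B)(P_B/Q_A) = 18.9740 × (3.5/19.909) ≈ 3.336.
ε > 0: substitutes.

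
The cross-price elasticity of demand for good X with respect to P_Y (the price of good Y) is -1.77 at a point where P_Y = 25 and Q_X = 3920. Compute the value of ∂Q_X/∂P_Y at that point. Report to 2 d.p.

-277.54

ε = (∂Q_X/∂P_Y)·(P_Y/Q_X) ⇒ ∂Q_X/∂P_Y = ε·Q_X/P_Y = -1.77 × 3920/25 ≈ -277.54.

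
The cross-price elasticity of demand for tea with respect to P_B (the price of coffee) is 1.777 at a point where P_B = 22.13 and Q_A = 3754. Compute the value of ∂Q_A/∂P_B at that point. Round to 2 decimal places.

ε = (∂Q_A/∂P_B)·(P_B/Q_A) ⇒ ∂Q_A/∂P_B = ε·Q_A/P_B = 1.777 × 3754/22.13 ≈ 301.44.

301.44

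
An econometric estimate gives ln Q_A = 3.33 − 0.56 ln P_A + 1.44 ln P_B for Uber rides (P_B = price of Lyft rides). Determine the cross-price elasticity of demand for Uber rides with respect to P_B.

1.44

In a log-linear (constant-elasticity) demand function, the coefficient on ln P_B is the cross-price elasticity.
ε = 1.44. Positive, so Uber rides and Lyft rides are substitutes.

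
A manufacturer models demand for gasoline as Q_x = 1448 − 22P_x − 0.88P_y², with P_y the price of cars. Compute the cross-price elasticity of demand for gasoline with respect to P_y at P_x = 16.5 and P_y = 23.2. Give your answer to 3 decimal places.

-1.550

At P_x = 16.5 and P_y = 23.2: Q_x = 611.349.
∂Q_x/∂P_y = -1.76P_y = -1.76(23.2) = -40.8320.
ε = (∂Q_x/∂P_y)(P_y/Q_x) = -40.8320 × (23.2/611.349) ≈ -1.550.
ε < 0: complements.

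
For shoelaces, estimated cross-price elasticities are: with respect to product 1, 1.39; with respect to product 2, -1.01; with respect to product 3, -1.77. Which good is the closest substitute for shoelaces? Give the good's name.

Substitutes have ε > 0. Among the positive values, 1.39 (product 1) is largest.

product 1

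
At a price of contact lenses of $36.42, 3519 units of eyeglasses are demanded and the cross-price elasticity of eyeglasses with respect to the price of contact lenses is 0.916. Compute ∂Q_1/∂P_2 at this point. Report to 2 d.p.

ε = (∂Q_1/∂P_2)·(P_2/Q_1) ⇒ ∂Q_1/∂P_2 = ε·Q_1/P_2 = 0.916 × 3519/36.42 ≈ 88.51.

88.51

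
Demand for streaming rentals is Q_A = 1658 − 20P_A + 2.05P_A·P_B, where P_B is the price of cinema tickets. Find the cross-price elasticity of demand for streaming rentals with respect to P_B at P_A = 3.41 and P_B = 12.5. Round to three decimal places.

At P_A = 3.41 and P_B = 12.5: Q_A = 1677.181.
∂Q_A/∂P_B = 2.05P_A = 2.05(3.41) = 6.9905.
ε = (∂Q_A/∂P_B)(P_B/Q_A) = 6.9905 × (12.5/1677.181) ≈ 0.052.

0.052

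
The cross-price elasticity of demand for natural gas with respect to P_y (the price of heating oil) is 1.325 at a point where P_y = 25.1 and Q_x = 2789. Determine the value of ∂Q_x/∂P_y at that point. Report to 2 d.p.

ε = (∂Q_x/∂P_y)·(P_y/Q_x) ⇒ ∂Q_x/∂P_y = ε·Q_x/P_y = 1.325 × 2789/25.1 ≈ 147.23.

147.23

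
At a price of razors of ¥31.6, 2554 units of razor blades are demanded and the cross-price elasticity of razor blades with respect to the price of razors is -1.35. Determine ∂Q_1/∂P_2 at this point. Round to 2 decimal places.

-109.11

ε = (∂Q_1/∂P_2)·(P_2/Q_1) ⇒ ∂Q_1/∂P_2 = ε·Q_1/P_2 = -1.35 × 2554/31.6 ≈ -109.11.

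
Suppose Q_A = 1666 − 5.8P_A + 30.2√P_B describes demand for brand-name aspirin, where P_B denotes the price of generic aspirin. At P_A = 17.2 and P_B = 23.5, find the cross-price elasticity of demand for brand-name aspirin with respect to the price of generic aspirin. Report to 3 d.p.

0.043

At P_A = 17.2 and P_B = 23.5: Q_A = 1712.640.
∂Q_A/∂P_B = 30.2/(2√P_B) = 30.2/(2√23.5) = 3.1149.
ε = (∂Q_A/∂P_B)(P_B/Q_A) = 3.1149 × (23.5/1712.640) ≈ 0.043.
ε > 0: substitutes.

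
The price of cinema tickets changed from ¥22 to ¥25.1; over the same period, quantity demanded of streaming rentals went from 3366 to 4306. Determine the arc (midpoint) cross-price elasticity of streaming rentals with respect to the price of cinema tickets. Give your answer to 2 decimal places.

1.86

ΔQ_A = 4306 − 3366 = 940; ΔP_B = 25.1 − 22 = 3.1.
Midpoints: Q̄_A = 3836.0, P̄_B = 23.55.
ε = (ΔQ_A/Q̄_A)/(ΔP_B/P̄_B) = (940/3836.0)/(3.1/23.55) ≈ 1.86.
ε > 0: streaming rentals and cinema tickets are substitutes.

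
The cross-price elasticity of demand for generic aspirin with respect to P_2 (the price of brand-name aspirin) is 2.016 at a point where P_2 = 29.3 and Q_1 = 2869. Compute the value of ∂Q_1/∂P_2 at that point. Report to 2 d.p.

197.40

ε = (∂Q_1/∂P_2)·(P_2/Q_1) ⇒ ∂Q_1/∂P_2 = ε·Q_1/P_2 = 2.016 × 2869/29.3 ≈ 197.40.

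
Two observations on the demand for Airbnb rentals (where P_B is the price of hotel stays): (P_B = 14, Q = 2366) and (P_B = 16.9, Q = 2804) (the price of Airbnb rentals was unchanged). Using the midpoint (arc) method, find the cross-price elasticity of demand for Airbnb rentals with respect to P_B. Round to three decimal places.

0.903

ΔQ_A = 2804 − 2366 = 438; ΔP_B = 16.9 − 14 = 2.9.
Midpoints: Q̄_A = 2585.0, P̄_B = 15.45.
ε = (ΔQ_A/Q̄_A)/(ΔP_B/P̄_B) = (438/2585.0)/(2.9/15.45) ≈ 0.903.
ε > 0: Airbnb rentals and hotel stays are substitutes.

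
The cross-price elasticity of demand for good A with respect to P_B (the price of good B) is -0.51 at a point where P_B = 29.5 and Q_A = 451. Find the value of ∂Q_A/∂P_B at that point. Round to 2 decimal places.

-7.80

ε = (∂Q_A/∂P_B)·(P_B/Q_A) ⇒ ∂Q_A/∂P_B = ε·Q_A/P_B = -0.51 × 451/29.5 ≈ -7.80.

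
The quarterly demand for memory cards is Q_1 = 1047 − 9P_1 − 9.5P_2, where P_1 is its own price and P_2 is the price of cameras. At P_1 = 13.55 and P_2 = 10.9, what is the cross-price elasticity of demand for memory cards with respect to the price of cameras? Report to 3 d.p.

At P_1 = 13.55 and P_2 = 10.9: Q_1 = 821.5.
∂Q_1/∂P_2 = -9.5.
ε = (∂Q_1/∂P_2)(P_2/Q_1) = -9.5 × (10.9/821.5) ≈ -0.126.
Since ε < 0, memory cards and cameras are complements.

-0.126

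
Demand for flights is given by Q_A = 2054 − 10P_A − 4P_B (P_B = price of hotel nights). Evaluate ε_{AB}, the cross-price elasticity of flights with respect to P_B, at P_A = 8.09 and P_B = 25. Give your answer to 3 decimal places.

At P_A = 8.09 and P_B = 25: Q_A = 1873.1.
∂Q_A/∂P_B = -4.
ε = (∂Q_A/∂P_B)(P_B/Q_A) = -4 × (25/1873.1) ≈ -0.053.

-0.053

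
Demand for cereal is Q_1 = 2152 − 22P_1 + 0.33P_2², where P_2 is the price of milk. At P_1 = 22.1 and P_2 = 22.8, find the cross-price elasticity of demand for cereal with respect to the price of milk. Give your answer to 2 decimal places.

0.19

At P_1 = 22.1 and P_2 = 22.8: Q_1 = 1837.347.
∂Q_1/∂P_2 = 0.66P_2 = 0.66(22.8) = 15.0480.
ε = (∂Q_1/∂P_2)(P_2/Q_1) = 15.0480 × (22.8/1837.347) ≈ 0.19.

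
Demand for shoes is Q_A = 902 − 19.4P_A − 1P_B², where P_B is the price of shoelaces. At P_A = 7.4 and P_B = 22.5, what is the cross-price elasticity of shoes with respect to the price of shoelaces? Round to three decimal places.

-4.015

At P_A = 7.4 and P_B = 22.5: Q_A = 252.19.
∂Q_A/∂P_B = -2P_B = -2(22.5) = -45.0000.
ε = (∂Q_A/∂P_B)(P_B/Q_A) = -45.0000 × (22.5/252.19) ≈ -4.015.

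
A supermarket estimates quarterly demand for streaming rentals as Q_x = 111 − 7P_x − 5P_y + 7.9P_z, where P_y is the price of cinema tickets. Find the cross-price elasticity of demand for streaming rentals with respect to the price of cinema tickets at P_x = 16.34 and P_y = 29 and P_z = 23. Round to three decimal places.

-4.352

At P_x = 16.34 and P_y = 29 and P_z = 23: Q_x = 33.32.
∂Q_x/∂P_y = -5.
ε = (∂Q_x/∂P_y)(P_y/Q_x) = -5 × (29/33.32) ≈ -4.352.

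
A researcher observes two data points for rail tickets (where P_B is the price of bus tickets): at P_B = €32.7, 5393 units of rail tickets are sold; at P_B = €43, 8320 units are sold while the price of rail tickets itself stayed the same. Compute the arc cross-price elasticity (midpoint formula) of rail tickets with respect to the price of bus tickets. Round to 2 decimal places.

1.57

ΔQ_A = 8320 − 5393 = 2927; ΔP_B = 43 − 32.7 = 10.3.
Midpoints: Q̄_A = 6856.5, P̄_B = 37.85.
ε = (ΔQ_A/Q̄_A)/(ΔP_B/P̄_B) = (2927/6856.5)/(10.3/37.85) ≈ 1.57.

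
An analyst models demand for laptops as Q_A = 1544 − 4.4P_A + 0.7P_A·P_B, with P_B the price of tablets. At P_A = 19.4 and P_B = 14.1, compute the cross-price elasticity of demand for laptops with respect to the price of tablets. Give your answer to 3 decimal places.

0.116

At P_A = 19.4 and P_B = 14.1: Q_A = 1650.118.
∂Q_A/∂P_B = 0.7P_A = 0.7(19.4) = 13.5800.
ε = (∂Q_A/∂P_B)(P_B/Q_A) = 13.5800 × (14.1/1650.118) ≈ 0.116.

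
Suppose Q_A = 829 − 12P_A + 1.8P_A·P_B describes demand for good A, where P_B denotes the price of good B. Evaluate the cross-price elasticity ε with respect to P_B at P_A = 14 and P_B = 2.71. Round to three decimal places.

At P_A = 14 and P_B = 2.71: Q_A = 729.292.
∂Q_A/∂P_B = 1.8P_A = 1.8(14) = 25.2000.
ε = (∂Q_A/∂P_B)(P_B/Q_A) = 25.2000 × (2.71/729.292) ≈ 0.094.
ε > 0: substitutes.

0.094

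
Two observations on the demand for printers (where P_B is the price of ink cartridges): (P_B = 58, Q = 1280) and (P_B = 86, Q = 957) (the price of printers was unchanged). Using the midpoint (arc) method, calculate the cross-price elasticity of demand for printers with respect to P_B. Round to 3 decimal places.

ΔQ_A = 957 − 1280 = -323; ΔP_B = 86 − 58 = 28.
Midpoints: Q̄_A = 1118.5, P̄_B = 72.00.
ε = (ΔQ_A/Q̄_A)/(ΔP_B/P̄_B) = (-323/1118.5)/(28/72.00) ≈ -0.743.
ε < 0: printers and ink cartridges are complements.

-0.743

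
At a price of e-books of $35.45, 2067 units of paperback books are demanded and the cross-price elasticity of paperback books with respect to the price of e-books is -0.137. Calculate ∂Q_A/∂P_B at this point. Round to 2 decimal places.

ε = (∂Q_A/∂P_B)·(P_B/Q_A) ⇒ ∂Q_A/∂P_B = ε·Q_A/P_B = -0.137 × 2067/35.45 ≈ -7.99.

-7.99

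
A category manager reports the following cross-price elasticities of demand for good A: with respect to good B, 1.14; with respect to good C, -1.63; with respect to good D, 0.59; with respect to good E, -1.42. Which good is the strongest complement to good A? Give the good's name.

good C

Complements have ε < 0. The most negative value is -1.63 (good C).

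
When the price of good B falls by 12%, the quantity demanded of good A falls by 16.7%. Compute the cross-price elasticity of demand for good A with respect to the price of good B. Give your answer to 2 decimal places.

ε = (%ΔQ of good A) / (%ΔP of good B) = (-16.7%) / (-12%) ≈ 1.39.
Positive cross-price elasticity: substitutes.

1.39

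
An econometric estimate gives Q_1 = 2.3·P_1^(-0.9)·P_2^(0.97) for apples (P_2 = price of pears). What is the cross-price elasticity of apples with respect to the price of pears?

0.97

In a log-linear (constant-elasticity) demand function, the coefficient on the exponent of P_2 is the cross-price elasticity.
ε = 0.97. Positive, so apples and pears are substitutes.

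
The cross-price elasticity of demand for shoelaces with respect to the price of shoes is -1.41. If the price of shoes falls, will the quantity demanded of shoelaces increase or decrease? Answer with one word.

ε < 0 and the price of shoes falls, so the quantity of shoelaces moves in the opposite direction: it increases.

increase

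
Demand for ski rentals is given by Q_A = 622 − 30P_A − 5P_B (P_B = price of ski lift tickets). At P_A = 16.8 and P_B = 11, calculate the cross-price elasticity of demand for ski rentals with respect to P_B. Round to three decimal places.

At P_A = 16.8 and P_B = 11: Q_A = 63.
∂Q_A/∂P_B = -5.
ε = (∂Q_A/∂P_B)(P_B/Q_A) = -5 × (11/63) ≈ -0.873.

-0.873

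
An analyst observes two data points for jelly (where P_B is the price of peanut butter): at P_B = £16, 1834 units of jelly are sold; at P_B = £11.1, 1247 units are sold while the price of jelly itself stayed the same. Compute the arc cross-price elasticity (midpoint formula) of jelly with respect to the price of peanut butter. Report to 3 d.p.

1.054

ΔQ_A = 1247 − 1834 = -587; ΔP_B = 11.1 − 16 = -4.9.
Midpoints: Q̄_A = 1540.5, P̄_B = 13.55.
ε = (ΔQ_A/Q̄_A)/(ΔP_B/P̄_B) = (-587/1540.5)/(-4.9/13.55) ≈ 1.054.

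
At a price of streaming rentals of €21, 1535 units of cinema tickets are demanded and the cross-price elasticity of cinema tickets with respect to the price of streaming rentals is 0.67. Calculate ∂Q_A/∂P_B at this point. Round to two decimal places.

ε = (∂Q_A/∂P_B)·(P_B/Q_A) ⇒ ∂Q_A/∂P_B = ε·Q_A/P_B = 0.67 × 1535/21 ≈ 48.97.

48.97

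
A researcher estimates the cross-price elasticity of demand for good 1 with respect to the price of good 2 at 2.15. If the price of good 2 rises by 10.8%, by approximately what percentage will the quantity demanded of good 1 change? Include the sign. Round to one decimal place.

23.2%

%ΔQ ≈ ε × %ΔP of good 2 = 2.15 × (10.8%) = 23.2%.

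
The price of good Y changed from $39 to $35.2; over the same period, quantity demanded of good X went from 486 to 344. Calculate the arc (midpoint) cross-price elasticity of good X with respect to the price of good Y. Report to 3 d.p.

ΔQ_X = 344 − 486 = -142; ΔP_Y = 35.2 − 39 = -3.8.
Midpoints: Q̄_X = 415.0, P̄_Y = 37.10.
ε = (ΔQ_X/Q̄_X)/(ΔP_Y/P̄_Y) = (-142/415.0)/(-3.8/37.10) ≈ 3.341.

3.341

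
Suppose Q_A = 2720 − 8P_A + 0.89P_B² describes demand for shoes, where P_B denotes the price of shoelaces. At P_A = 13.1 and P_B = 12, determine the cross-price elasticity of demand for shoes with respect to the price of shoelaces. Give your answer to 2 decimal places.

0.09

At P_A = 13.1 and P_B = 12: Q_A = 2743.36.
∂Q_A/∂P_B = 1.78P_B = 1.78(12) = 21.3600.
ε = (∂Q_A/∂P_B)(P_B/Q_A) = 21.3600 × (12/2743.36) ≈ 0.09.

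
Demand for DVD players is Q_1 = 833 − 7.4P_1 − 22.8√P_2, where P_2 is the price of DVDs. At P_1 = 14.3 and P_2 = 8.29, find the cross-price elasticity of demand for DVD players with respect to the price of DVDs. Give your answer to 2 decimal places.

At P_1 = 14.3 and P_2 = 8.29: Q_1 = 661.533.
∂Q_1/∂P_2 = -22.8/(2√P_2) = -22.8/(2√8.29) = -3.9594.
ε = (∂Q_1/∂P_2)(P_2/Q_1) = -3.9594 × (8.29/661.533) ≈ -0.05.

-0.05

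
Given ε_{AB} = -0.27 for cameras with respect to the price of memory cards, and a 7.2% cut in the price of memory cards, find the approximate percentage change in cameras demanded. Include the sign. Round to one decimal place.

%ΔQ ≈ ε × %ΔP of memory cards = -0.27 × (-7.2%) = 1.9%.
Demand for cameras rises by about 1.9%.

1.9%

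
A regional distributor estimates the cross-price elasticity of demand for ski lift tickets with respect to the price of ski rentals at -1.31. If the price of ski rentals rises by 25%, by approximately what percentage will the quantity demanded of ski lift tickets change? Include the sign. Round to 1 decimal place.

%ΔQ ≈ ε × %ΔP of ski rentals = -1.31 × (25%) = -32.8%.
Demand for ski lift tickets falls by about 32.8%.

-32.8%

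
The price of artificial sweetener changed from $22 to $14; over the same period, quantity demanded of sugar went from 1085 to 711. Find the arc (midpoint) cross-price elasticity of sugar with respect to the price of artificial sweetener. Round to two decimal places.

ΔQ_A = 711 − 1085 = -374; ΔP_B = 14 − 22 = -8.
Midpoints: Q̄_A = 898.0, P̄_B = 18.00.
ε = (ΔQ_A/Q̄_A)/(ΔP_B/P̄_B) = (-374/898.0)/(-8/18.00) ≈ 0.94.
ε > 0: sugar and artificial sweetener are substitutes.

0.94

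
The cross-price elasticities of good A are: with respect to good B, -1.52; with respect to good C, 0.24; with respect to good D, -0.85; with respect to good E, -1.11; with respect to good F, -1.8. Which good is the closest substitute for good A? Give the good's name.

Substitutes have ε > 0. Among the positive values, 0.24 (good C) is largest.

good C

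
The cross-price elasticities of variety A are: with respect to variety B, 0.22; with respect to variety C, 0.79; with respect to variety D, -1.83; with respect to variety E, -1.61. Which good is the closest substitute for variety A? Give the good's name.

Substitutes have ε > 0. Among the positive values, 0.79 (variety C) is largest.

variety C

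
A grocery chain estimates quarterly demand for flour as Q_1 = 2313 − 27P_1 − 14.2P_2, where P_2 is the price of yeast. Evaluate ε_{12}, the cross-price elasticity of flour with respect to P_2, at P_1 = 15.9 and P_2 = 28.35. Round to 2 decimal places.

-0.27

At P_1 = 15.9 and P_2 = 28.35: Q_1 = 1481.13.
∂Q_1/∂P_2 = -14.2.
ε = (∂Q_1/∂P_2)(P_2/Q_1) = -14.2 × (28.35/1481.13) ≈ -0.27.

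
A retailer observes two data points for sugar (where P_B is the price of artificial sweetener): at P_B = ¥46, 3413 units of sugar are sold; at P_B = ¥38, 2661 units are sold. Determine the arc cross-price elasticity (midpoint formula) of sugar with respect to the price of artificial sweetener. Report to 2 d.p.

1.30

ΔQ_A = 2661 − 3413 = -752; ΔP_B = 38 − 46 = -8.
Midpoints: Q̄_A = 3037.0, P̄_B = 42.00.
ε = (ΔQ_A/Q̄_A)/(ΔP_B/P̄_B) = (-752/3037.0)/(-8/42.00) ≈ 1.30.
ε > 0: sugar and artificial sweetener are substitutes.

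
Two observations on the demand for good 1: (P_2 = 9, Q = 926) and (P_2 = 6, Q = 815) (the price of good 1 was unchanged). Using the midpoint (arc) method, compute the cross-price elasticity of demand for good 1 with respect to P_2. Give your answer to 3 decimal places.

0.319

ΔQ_1 = 815 − 926 = -111; ΔP_2 = 6 − 9 = -3.
Midpoints: Q̄_1 = 870.5, P̄_2 = 7.50.
ε = (ΔQ_1/Q̄_1)/(ΔP_2/P̄_2) = (-111/870.5)/(-3/7.50) ≈ 0.319.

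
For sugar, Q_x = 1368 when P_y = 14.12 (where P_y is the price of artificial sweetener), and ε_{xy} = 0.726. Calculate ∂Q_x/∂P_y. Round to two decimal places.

ε = (∂Q_x/∂P_y)·(P_y/Q_x) ⇒ ∂Q_x/∂P_y = ε·Q_x/P_y = 0.726 × 1368/14.12 ≈ 70.34.

70.34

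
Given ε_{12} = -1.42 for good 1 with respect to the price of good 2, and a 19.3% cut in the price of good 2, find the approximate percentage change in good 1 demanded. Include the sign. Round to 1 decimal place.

%ΔQ ≈ ε × %ΔP of good 2 = -1.42 × (-19.3%) = 27.4%.
Demand for good 1 rises by about 27.4%.

27.4%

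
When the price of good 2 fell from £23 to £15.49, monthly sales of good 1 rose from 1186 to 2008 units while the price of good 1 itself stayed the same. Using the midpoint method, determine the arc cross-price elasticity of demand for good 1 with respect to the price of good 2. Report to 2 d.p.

-1.32

ΔQ_1 = 2008 − 1186 = 822; ΔP_2 = 15.49 − 23 = -7.51.
Midpoints: Q̄_1 = 1597.0, P̄_2 = 19.25.
ε = (ΔQ_1/Q̄_1)/(ΔP_2/P̄_2) = (822/1597.0)/(-7.51/19.25) ≈ -1.32.
ε < 0: good 1 and good 2 are complements.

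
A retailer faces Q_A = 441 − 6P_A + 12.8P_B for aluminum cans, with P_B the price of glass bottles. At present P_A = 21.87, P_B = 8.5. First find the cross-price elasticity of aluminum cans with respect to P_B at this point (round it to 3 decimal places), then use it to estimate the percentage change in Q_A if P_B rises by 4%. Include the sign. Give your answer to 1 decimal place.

1.0%

At P_A = 21.87, P_B = 8.5: Q_A = 418.58.
∂Q_A/∂P_B = 12.8.
ε = (∂Q_A/∂P_B)(P_B/Q_A) = 12.8000 × 8.5/418.58 ≈ 0.260.
%ΔQ_A ≈ ε × %ΔP_B = 0.260 × (4%) = 1.0%.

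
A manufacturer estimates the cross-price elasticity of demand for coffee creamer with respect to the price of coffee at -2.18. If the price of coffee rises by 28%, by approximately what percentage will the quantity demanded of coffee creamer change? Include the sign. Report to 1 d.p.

-61.0%

%ΔQ ≈ ε × %ΔP of coffee = -2.18 × (28%) = -61.0%.
Demand for coffee creamer falls by about 61.0%.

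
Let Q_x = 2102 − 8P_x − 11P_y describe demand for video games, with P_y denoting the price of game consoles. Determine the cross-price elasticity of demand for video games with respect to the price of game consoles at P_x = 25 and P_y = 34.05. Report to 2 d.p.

At P_x = 25 and P_y = 34.05: Q_x = 1527.45.
∂Q_x/∂P_y = -11.
ε = (∂Q_x/∂P_y)(P_y/Q_x) = -11 × (34.05/1527.45) ≈ -0.25.
Since ε < 0, video games and game consoles are complements.

-0.25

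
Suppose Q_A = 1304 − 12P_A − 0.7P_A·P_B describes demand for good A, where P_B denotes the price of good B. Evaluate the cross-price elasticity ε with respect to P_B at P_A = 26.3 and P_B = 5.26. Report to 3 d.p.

At P_A = 26.3 and P_B = 5.26: Q_A = 891.563.
∂Q_A/∂P_B = -0.7P_A = -0.7(26.3) = -18.4100.
ε = (∂Q_A/∂P_B)(P_B/Q_A) = -18.4100 × (5.26/891.563) ≈ -0.109.
ε < 0: complements.

-0.109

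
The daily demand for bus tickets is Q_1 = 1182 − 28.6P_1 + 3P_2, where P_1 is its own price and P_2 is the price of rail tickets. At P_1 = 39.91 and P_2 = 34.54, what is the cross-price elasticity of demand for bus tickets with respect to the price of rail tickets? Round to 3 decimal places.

0.719

At P_1 = 39.91 and P_2 = 34.54: Q_1 = 144.194.
∂Q_1/∂P_2 = 3.
ε = (∂Q_1/∂P_2)(P_2/Q_1) = 3 × (34.54/144.194) ≈ 0.719.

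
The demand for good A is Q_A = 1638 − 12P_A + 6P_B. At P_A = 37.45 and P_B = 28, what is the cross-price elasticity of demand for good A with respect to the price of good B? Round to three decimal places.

At P_A = 37.45 and P_B = 28: Q_A = 1356.6.
∂Q_A/∂P_B = 6.
ε = (∂Q_A/∂P_B)(P_B/Q_A) = 6 × (28/1356.6) ≈ 0.124.
Since ε > 0, good A and good B are substitutes.

0.124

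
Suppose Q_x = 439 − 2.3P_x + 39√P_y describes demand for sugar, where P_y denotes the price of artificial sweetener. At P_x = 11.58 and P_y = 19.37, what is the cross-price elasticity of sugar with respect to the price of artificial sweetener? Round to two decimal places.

At P_x = 11.58 and P_y = 19.37: Q_x = 584.010.
∂Q_x/∂P_y = 39/(2√P_y) = 39/(2√19.37) = 4.4307.
ε = (∂Q_x/∂P_y)(P_y/Q_x) = 4.4307 × (19.37/584.010) ≈ 0.15.
ε > 0: substitutes.

0.15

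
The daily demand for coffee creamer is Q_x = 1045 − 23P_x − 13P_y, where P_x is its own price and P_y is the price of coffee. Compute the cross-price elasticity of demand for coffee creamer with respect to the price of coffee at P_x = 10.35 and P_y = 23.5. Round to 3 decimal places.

-0.609

At P_x = 10.35 and P_y = 23.5: Q_x = 501.45.
∂Q_x/∂P_y = -13.
ε = (∂Q_x/∂P_y)(P_y/Q_x) = -13 × (23.5/501.45) ≈ -0.609.
Since ε < 0, coffee creamer and coffee are complements.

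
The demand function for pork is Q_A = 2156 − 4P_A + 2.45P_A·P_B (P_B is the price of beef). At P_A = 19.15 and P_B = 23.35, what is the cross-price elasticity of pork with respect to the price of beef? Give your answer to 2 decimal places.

At P_A = 19.15 and P_B = 23.35: Q_A = 3174.924.
∂Q_A/∂P_B = 2.45P_A = 2.45(19.15) = 46.9175.
ε = (∂Q_A/∂P_B)(P_B/Q_A) = 46.9175 × (23.35/3174.924) ≈ 0.35.

0.35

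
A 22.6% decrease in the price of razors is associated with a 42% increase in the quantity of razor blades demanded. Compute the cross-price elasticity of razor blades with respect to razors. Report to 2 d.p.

ε = (%ΔQ of razor blades) / (%ΔP of razors) = (42%) / (-22.6%) ≈ -1.86.
Negative cross-price elasticity: complements.

-1.86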